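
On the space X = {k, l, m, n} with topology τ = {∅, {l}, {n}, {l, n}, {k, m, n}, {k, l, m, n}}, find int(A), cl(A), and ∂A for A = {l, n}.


int(A) = {l, n}, cl(A) = {k, l, m, n}, ∂A = {k, m}.

Closed sets in (X, τ) are complements of opens:
  closed(X, τ) = {∅, {l}, {k, m}, {k, l, m}, {k, m, n}, {k, l, m, n}}.
int(A) = ⋃ {U ∈ τ : U ⊆ A}. Opens contained in A: ∅, {l}, {n}, {l, n}.
Taking the union of these: int(A) = {l, n}.
cl(A) = ⋂ {C closed : A ⊆ C}. Closed sets containing A: {k, l, m, n}.
Intersecting these: cl(A) = {k, l, m, n}.
∂A = cl(A) ∖ int(A) = {k, l, m, n} ∖ {l, n} = {k, m}.


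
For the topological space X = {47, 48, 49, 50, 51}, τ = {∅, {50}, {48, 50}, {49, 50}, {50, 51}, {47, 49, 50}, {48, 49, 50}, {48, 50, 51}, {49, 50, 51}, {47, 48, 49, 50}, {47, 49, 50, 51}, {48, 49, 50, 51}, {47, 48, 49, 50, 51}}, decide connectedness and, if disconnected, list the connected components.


(X, τ) is connected.

Find clopen sets (U ∈ τ with X ∖ U ∈ τ):
  U = ∅, X ∖ U = {47, 48, 49, 50, 51} — both open, so U is clopen.
  U = {47, 48, 49, 50, 51}, X ∖ U = ∅ — both open, so U is clopen.
Only trivial clopens (∅ and X) exist, so (X, τ) is connected.
Compute connected components by grouping points that agree on all clopens:
  component: {47, 48, 49, 50, 51}


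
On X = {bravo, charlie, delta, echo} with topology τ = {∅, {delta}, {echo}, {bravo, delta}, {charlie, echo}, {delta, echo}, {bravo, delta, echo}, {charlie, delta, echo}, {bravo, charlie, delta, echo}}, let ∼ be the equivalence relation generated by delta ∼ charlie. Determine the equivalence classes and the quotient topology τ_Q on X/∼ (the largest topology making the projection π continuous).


X/∼ = {[bravo], [charlie=delta], [echo]}; |τ_Q| = 4.

Equivalence classes: [bravo], [charlie=delta], [echo].
Quotient map π: X → X/∼ sends bravo ↦ [bravo], charlie ↦ [charlie=delta], delta ↦ [charlie=delta], echo ↦ [echo].
For each subset V ⊆ X/∼, compute π^{-1}(V) ⊆ X and check whether π^{-1}(V) ∈ τ. V is open in τ_Q iff π^{-1}(V) ∈ τ.
  V = {}: π^{-1}(V) = ∅ ∈ τ ✓.
  V = {[bravo]}: π^{-1}(V) = {bravo} ∉ τ ✗.
  V = {[charlie=delta]}: π^{-1}(V) = {charlie, delta} ∉ τ ✗.
  V = {[bravo], [charlie=delta]}: π^{-1}(V) = {bravo, charlie, delta} ∉ τ ✗.
  V = {[echo]}: π^{-1}(V) = {echo} ∈ τ ✓.
  V = {[bravo], [echo]}: π^{-1}(V) = {bravo, echo} ∉ τ ✗.
  V = {[charlie=delta], [echo]}: π^{-1}(V) = {charlie, delta, echo} ∈ τ ✓.
  V = {[bravo], [charlie=delta], [echo]}: π^{-1}(V) = {bravo, charlie, delta, echo} ∈ τ ✓.
Open sets in the quotient: τ_Q = {{}, {[echo]}, {[charlie=delta], [echo]}, {[bravo], [charlie=delta], [echo]}} (4 elements).


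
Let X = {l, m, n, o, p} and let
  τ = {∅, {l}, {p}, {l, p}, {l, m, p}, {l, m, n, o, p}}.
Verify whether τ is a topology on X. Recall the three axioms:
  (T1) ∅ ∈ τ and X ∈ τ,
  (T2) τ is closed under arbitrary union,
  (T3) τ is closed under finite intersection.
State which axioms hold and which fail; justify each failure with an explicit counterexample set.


τ IS a topology on X.

Axiom (T1): ∅ ∈ τ? Yes; X ∈ τ? Yes.
Axiom (T2/T3): check pairwise unions and intersections of members of τ.
All pairwise intersections and unions checked — each lies in τ. Therefore τ satisfies (T1), (T2), (T3): it IS a topology on X.


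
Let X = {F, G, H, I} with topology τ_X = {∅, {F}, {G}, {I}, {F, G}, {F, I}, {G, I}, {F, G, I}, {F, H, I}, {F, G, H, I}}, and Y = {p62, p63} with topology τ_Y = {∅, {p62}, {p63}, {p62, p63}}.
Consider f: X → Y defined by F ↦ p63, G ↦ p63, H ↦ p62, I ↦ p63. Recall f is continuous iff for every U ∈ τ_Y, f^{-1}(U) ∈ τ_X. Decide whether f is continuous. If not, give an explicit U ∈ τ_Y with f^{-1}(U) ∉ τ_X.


f is NOT continuous.

Compute f^{-1}(U) for each U ∈ τ_Y:
  U = ∅: f^{-1}(U) = ∅ ∈ τ_X ✓.
  U = {p62}: f^{-1}(U) = {H} ∉ τ_X ✗.
  U = {p63}: f^{-1}(U) = {F, G, I} ∈ τ_X ✓.
  U = {p62, p63}: f^{-1}(U) = {F, G, H, I} ∈ τ_X ✓.
Found U = {p62} with f^{-1}(U) = {H} not in τ_X. Therefore f is NOT continuous.


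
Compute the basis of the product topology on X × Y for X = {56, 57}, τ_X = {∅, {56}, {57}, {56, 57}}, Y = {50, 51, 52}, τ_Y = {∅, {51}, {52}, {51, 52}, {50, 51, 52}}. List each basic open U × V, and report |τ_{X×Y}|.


Basis B = {∅ × ∅, {56} × {51}, {56} × {52}, {57} × {51}, {57} × {52}, {56} × {51, 52}, {56, 57} × {51}, {56, 57} × {52}, {57} × {51, 52}, {56} × {50, 51, 52}, {57} × {50, 51, 52}, {56, 57} × {51, 52}, {56, 57} × {50, 51, 52}}; |τ_{X×Y}| = 25.

Enumerate products U × V with U ∈ τ_X, V ∈ τ_Y (deduplicated):
  ∅ × ∅ = {} (∅)
  {56} × {51} = {(56,51)}
  {56} × {52} = {(56,52)}
  {57} × {51} = {(57,51)}
  {57} × {52} = {(57,52)}
  {56} × {51, 52} = {(56,51), (56,52)}
  {56, 57} × {51} = {(56,51), (57,51)}
  {56, 57} × {52} = {(56,52), (57,52)}
  {57} × {51, 52} = {(57,51), (57,52)}
  {56} × {50, 51, 52} = {(56,50), (56,51), (56,52)}
  {57} × {50, 51, 52} = {(57,50), (57,51), (57,52)}
  {56, 57} × {51, 52} = {(56,51), (56,52), (57,51), (57,52)}
  {56, 57} × {50, 51, 52} = {(56,50), (56,51), (56,52), (57,50), (57,51), (57,52)}
These 13 distinct sets form the basis B.
Close under arbitrary unions to get τ_{X×Y}; counting gives |τ_{X×Y}| = 25.


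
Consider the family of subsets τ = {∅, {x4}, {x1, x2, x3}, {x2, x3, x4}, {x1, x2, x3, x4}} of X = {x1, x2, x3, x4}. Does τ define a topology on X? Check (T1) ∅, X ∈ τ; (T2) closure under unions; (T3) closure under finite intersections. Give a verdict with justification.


τ is NOT a topology on X.

Axiom (T1): ∅ ∈ τ? Yes; X ∈ τ? Yes.
Axiom (T2/T3): check pairwise unions and intersections of members of τ.
Counterexample for (T3): {x1, x2, x3} ∩ {x2, x3, x4} = {x2, x3} ∉ τ. Therefore τ is NOT a topology.


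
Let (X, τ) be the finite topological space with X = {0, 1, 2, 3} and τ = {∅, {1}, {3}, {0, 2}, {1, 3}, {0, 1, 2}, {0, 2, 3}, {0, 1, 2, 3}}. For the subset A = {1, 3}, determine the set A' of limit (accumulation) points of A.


A' = ∅

For each x ∈ X, list the open sets U ∈ τ with x ∈ U, then check whether U ∩ (A ∖ {x}) ≠ ∅ for every such U.
  x = 0: open {0, 2} ∋ x has {0, 2} ∩ (A ∖ {0}) = ∅, so x is NOT a limit point.
  x = 1: open {1} ∋ x has {1} ∩ (A ∖ {1}) = ∅, so x is NOT a limit point.
  x = 2: open {0, 2} ∋ x has {0, 2} ∩ (A ∖ {2}) = ∅, so x is NOT a limit point.
  x = 3: open {3} ∋ x has {3} ∩ (A ∖ {3}) = ∅, so x is NOT a limit point.
Collecting: A' = ∅.


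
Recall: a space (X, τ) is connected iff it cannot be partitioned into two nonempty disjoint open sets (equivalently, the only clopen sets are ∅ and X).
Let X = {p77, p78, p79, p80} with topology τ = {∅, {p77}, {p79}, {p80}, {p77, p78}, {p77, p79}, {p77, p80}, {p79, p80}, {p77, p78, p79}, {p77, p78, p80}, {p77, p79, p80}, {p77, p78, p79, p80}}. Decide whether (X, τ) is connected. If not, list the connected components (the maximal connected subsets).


(X, τ) is disconnected; components = [{p79}, {p80}, {p77, p78}].

Find clopen sets (U ∈ τ with X ∖ U ∈ τ):
  U = ∅, X ∖ U = {p77, p78, p79, p80} — both open, so U is clopen.
  U = {p79}, X ∖ U = {p77, p78, p80} — both open, so U is clopen.
  U = {p80}, X ∖ U = {p77, p78, p79} — both open, so U is clopen.
  U = {p77, p78}, X ∖ U = {p79, p80} — both open, so U is clopen.
  U = {p79, p80}, X ∖ U = {p77, p78} — both open, so U is clopen.
  U = {p77, p78, p79}, X ∖ U = {p80} — both open, so U is clopen.
  U = {p77, p78, p80}, X ∖ U = {p79} — both open, so U is clopen.
  U = {p77, p78, p79, p80}, X ∖ U = ∅ — both open, so U is clopen.
Nontrivial clopen(s) exist: e.g. {p77, p78, p79}. So (X, τ) is disconnected.
Compute connected components by grouping points that agree on all clopens:
  component: {p79}
  component: {p80}
  component: {p77, p78}


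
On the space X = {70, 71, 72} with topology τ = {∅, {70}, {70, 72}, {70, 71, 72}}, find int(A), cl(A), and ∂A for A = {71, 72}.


int(A) = ∅, cl(A) = {71, 72}, ∂A = {71, 72}.

Closed sets in (X, τ) are complements of opens:
  closed(X, τ) = {∅, {71}, {71, 72}, {70, 71, 72}}.
int(A) = ⋃ {U ∈ τ : U ⊆ A}. Opens contained in A: ∅.
Taking the union of these: int(A) = ∅.
cl(A) = ⋂ {C closed : A ⊆ C}. Closed sets containing A: {71, 72}, {70, 71, 72}.
Intersecting these: cl(A) = {71, 72}.
∂A = cl(A) ∖ int(A) = {71, 72} ∖ ∅ = {71, 72}.


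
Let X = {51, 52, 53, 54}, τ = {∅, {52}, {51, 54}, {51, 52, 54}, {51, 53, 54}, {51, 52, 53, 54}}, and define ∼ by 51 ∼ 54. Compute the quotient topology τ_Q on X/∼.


X/∼ = {[51=54], [52], [53]}; |τ_Q| = 6.

Equivalence classes: [51=54], [52], [53].
Quotient map π: X → X/∼ sends 51 ↦ [51=54], 52 ↦ [52], 53 ↦ [53], 54 ↦ [51=54].
For each subset V ⊆ X/∼, compute π^{-1}(V) ⊆ X and check whether π^{-1}(V) ∈ τ. V is open in τ_Q iff π^{-1}(V) ∈ τ.
  V = {}: π^{-1}(V) = ∅ ∈ τ ✓.
  V = {[51=54]}: π^{-1}(V) = {51, 54} ∈ τ ✓.
  V = {[52]}: π^{-1}(V) = {52} ∈ τ ✓.
  V = {[51=54], [52]}: π^{-1}(V) = {51, 52, 54} ∈ τ ✓.
  V = {[53]}: π^{-1}(V) = {53} ∉ τ ✗.
  V = {[51=54], [53]}: π^{-1}(V) = {51, 53, 54} ∈ τ ✓.
  V = {[52], [53]}: π^{-1}(V) = {52, 53} ∉ τ ✗.
  V = {[51=54], [52], [53]}: π^{-1}(V) = {51, 52, 53, 54} ∈ τ ✓.
Open sets in the quotient: τ_Q = {{}, {[51=54]}, {[52]}, {[51=54], [52]}, {[51=54], [53]}, {[51=54], [52], [53]}} (6 elements).


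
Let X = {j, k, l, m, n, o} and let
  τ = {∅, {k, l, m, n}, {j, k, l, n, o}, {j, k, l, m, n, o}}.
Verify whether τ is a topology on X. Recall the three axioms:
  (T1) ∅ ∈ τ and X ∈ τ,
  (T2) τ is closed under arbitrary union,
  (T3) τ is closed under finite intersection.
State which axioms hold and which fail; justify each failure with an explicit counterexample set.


τ is NOT a topology on X.

Axiom (T1): ∅ ∈ τ? Yes; X ∈ τ? Yes.
Axiom (T2/T3): check pairwise unions and intersections of members of τ.
Counterexample for (T3): {k, l, m, n} ∩ {j, k, l, n, o} = {k, l, n} ∉ τ. Therefore τ is NOT a topology.


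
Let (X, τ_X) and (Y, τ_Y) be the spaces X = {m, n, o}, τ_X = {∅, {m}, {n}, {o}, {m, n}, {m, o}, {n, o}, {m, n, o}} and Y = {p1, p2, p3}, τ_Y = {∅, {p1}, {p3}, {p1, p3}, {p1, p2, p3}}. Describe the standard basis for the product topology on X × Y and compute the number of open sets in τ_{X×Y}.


Basis B = {∅ × ∅, {m} × {p1}, {m} × {p3}, {n} × {p1}, {n} × {p3}, {o} × {p1}, {o} × {p3}, {m} × {p1, p3}, {m, n} × {p1}, {m, o} × {p1}, {m, n} × {p3}, {m, o} × {p3}, {n} × {p1, p3}, {n, o} × {p1}, {n, o} × {p3}, {o} × {p1, p3}, {m} × {p1, p2, p3}, {m, n, o} × {p1}, {m, n, o} × {p3}, {n} × {p1, p2, p3}, {o} × {p1, p2, p3}, {m, n} × {p1, p3}, {m, o} × {p1, p3}, {n, o} × {p1, p3}, {m, n} × {p1, p2, p3}, {m, o} × {p1, p2, p3}, {m, n, o} × {p1, p3}, {n, o} × {p1, p2, p3}, {m, n, o} × {p1, p2, p3}}; |τ_{X×Y}| = 125.

Enumerate products U × V with U ∈ τ_X, V ∈ τ_Y (deduplicated):
  ∅ × ∅ = {} (∅)
  {m} × {p1} = {(m,p1)}
  {m} × {p3} = {(m,p3)}
  {n} × {p1} = {(n,p1)}
  {n} × {p3} = {(n,p3)}
  {o} × {p1} = {(o,p1)}
  {o} × {p3} = {(o,p3)}
  {m} × {p1, p3} = {(m,p1), (m,p3)}
  {m, n} × {p1} = {(m,p1), (n,p1)}
  {m, o} × {p1} = {(m,p1), (o,p1)}
  {m, n} × {p3} = {(m,p3), (n,p3)}
  {m, o} × {p3} = {(m,p3), (o,p3)}
  {n} × {p1, p3} = {(n,p1), (n,p3)}
  {n, o} × {p1} = {(n,p1), (o,p1)}
  {n, o} × {p3} = {(n,p3), (o,p3)}
  {o} × {p1, p3} = {(o,p1), (o,p3)}
  {m} × {p1, p2, p3} = {(m,p1), (m,p2), (m,p3)}
  {m, n, o} × {p1} = {(m,p1), (n,p1), (o,p1)}
  {m, n, o} × {p3} = {(m,p3), (n,p3), (o,p3)}
  {n} × {p1, p2, p3} = {(n,p1), (n,p2), (n,p3)}
  {o} × {p1, p2, p3} = {(o,p1), (o,p2), (o,p3)}
  {m, n} × {p1, p3} = {(m,p1), (m,p3), (n,p1), (n,p3)}
  {m, o} × {p1, p3} = {(m,p1), (m,p3), (o,p1), (o,p3)}
  {n, o} × {p1, p3} = {(n,p1), (n,p3), (o,p1), (o,p3)}
  {m, n} × {p1, p2, p3} = {(m,p1), (m,p2), (m,p3), (n,p1), (n,p2), (n,p3)}
  {m, o} × {p1, p2, p3} = {(m,p1), (m,p2), (m,p3), (o,p1), (o,p2), (o,p3)}
  {m, n, o} × {p1, p3} = {(m,p1), (m,p3), (n,p1), (n,p3), (o,p1), (o,p3)}
  {n, o} × {p1, p2, p3} = {(n,p1), (n,p2), (n,p3), (o,p1), (o,p2), (o,p3)}
  {m, n, o} × {p1, p2, p3} = {(m,p1), (m,p2), (m,p3), (n,p1), (n,p2), (n,p3), (o,p1), (o,p2), (o,p3)}
These 29 distinct sets form the basis B.
Close under arbitrary unions to get τ_{X×Y}; counting gives |τ_{X×Y}| = 125.


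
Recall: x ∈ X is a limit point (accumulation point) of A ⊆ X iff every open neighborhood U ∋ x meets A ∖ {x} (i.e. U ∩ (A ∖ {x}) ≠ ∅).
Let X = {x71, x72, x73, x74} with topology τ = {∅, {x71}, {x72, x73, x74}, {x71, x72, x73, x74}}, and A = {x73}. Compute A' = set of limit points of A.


A' = {x72, x74}

For each x ∈ X, list the open sets U ∈ τ with x ∈ U, then check whether U ∩ (A ∖ {x}) ≠ ∅ for every such U.
  x = x71: open {x71} ∋ x has {x71} ∩ (A ∖ {x71}) = ∅, so x is NOT a limit point.
  x = x72: opens ∋ x are {x72, x73, x74}, {x71, x72, x73, x74}; each meets A ∖ {x72}, so x IS a limit point.
  x = x73: open {x72, x73, x74} ∋ x has {x72, x73, x74} ∩ (A ∖ {x73}) = ∅, so x is NOT a limit point.
  x = x74: opens ∋ x are {x72, x73, x74}, {x71, x72, x73, x74}; each meets A ∖ {x74}, so x IS a limit point.
Collecting: A' = {x72, x74}.


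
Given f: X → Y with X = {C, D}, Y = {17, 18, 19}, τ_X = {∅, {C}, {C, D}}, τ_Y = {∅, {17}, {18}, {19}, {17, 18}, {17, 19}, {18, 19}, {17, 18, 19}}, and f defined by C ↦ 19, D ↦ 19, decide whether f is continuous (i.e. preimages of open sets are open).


f IS continuous.

Compute f^{-1}(U) for each U ∈ τ_Y:
  U = ∅: f^{-1}(U) = ∅ ∈ τ_X ✓.
  U = {17}: f^{-1}(U) = ∅ ∈ τ_X ✓.
  U = {18}: f^{-1}(U) = ∅ ∈ τ_X ✓.
  U = {19}: f^{-1}(U) = {C, D} ∈ τ_X ✓.
  U = {17, 18}: f^{-1}(U) = ∅ ∈ τ_X ✓.
  U = {17, 19}: f^{-1}(U) = {C, D} ∈ τ_X ✓.
  U = {18, 19}: f^{-1}(U) = {C, D} ∈ τ_X ✓.
  U = {17, 18, 19}: f^{-1}(U) = {C, D} ∈ τ_X ✓.
Every preimage lies in τ_X, so f IS continuous.


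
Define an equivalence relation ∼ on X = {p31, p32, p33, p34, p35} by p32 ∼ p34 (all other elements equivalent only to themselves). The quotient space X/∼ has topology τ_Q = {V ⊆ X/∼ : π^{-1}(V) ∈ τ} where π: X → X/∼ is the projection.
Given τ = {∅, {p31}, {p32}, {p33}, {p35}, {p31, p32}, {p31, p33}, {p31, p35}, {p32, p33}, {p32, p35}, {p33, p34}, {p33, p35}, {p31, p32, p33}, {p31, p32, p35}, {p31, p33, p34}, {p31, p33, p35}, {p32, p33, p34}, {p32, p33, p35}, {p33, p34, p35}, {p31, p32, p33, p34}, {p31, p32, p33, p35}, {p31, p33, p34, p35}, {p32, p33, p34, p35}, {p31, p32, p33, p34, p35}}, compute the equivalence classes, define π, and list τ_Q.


X/∼ = {[p31], [p32=p34], [p33], [p35]}; |τ_Q| = 12.

Equivalence classes: [p31], [p32=p34], [p33], [p35].
Quotient map π: X → X/∼ sends p31 ↦ [p31], p32 ↦ [p32=p34], p33 ↦ [p33], p34 ↦ [p32=p34], p35 ↦ [p35].
For each subset V ⊆ X/∼, compute π^{-1}(V) ⊆ X and check whether π^{-1}(V) ∈ τ. V is open in τ_Q iff π^{-1}(V) ∈ τ.
  V = {}: π^{-1}(V) = ∅ ∈ τ ✓.
  V = {[p31]}: π^{-1}(V) = {p31} ∈ τ ✓.
  V = {[p32=p34]}: π^{-1}(V) = {p32, p34} ∉ τ ✗.
  V = {[p31], [p32=p34]}: π^{-1}(V) = {p31, p32, p34} ∉ τ ✗.
  V = {[p33]}: π^{-1}(V) = {p33} ∈ τ ✓.
  V = {[p31], [p33]}: π^{-1}(V) = {p31, p33} ∈ τ ✓.
  V = {[p32=p34], [p33]}: π^{-1}(V) = {p32, p33, p34} ∈ τ ✓.
  V = {[p31], [p32=p34], [p33]}: π^{-1}(V) = {p31, p32, p33, p34} ∈ τ ✓.
  V = {[p35]}: π^{-1}(V) = {p35} ∈ τ ✓.
  V = {[p31], [p35]}: π^{-1}(V) = {p31, p35} ∈ τ ✓.
  V = {[p32=p34], [p35]}: π^{-1}(V) = {p32, p34, p35} ∉ τ ✗.
  V = {[p31], [p32=p34], [p35]}: π^{-1}(V) = {p31, p32, p34, p35} ∉ τ ✗.
  V = {[p33], [p35]}: π^{-1}(V) = {p33, p35} ∈ τ ✓.
  V = {[p31], [p33], [p35]}: π^{-1}(V) = {p31, p33, p35} ∈ τ ✓.
  V = {[p32=p34], [p33], [p35]}: π^{-1}(V) = {p32, p33, p34, p35} ∈ τ ✓.
  V = {[p31], [p32=p34], [p33], [p35]}: π^{-1}(V) = {p31, p32, p33, p34, p35} ∈ τ ✓.
Open sets in the quotient: τ_Q = {{}, {[p31]}, {[p33]}, {[p31], [p33]}, {[p32=p34], [p33]}, {[p31], [p32=p34], [p33]}, {[p35]}, {[p31], [p35]}, {[p33], [p35]}, {[p31], [p33], [p35]}, {[p32=p34], [p33], [p35]}, {[p31], [p32=p34], [p33], [p35]}} (12 elements).


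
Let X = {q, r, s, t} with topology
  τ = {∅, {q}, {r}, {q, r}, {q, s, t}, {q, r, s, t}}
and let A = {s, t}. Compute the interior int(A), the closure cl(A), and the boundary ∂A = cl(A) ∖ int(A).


int(A) = ∅, cl(A) = {s, t}, ∂A = {s, t}.

Closed sets in (X, τ) are complements of opens:
  closed(X, τ) = {∅, {r}, {s, t}, {q, s, t}, {r, s, t}, {q, r, s, t}}.
int(A) = ⋃ {U ∈ τ : U ⊆ A}. Opens contained in A: ∅.
Taking the union of these: int(A) = ∅.
cl(A) = ⋂ {C closed : A ⊆ C}. Closed sets containing A: {s, t}, {q, s, t}, {r, s, t}, {q, r, s, t}.
Intersecting these: cl(A) = {s, t}.
∂A = cl(A) ∖ int(A) = {s, t} ∖ ∅ = {s, t}.


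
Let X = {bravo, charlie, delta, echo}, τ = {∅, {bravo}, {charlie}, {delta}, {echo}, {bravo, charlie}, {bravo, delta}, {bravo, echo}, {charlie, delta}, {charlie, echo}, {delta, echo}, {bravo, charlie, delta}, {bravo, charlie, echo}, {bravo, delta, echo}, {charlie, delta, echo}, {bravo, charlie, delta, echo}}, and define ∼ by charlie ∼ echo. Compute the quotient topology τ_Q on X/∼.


X/∼ = {[bravo], [charlie=echo], [delta]}; |τ_Q| = 8.

Equivalence classes: [bravo], [charlie=echo], [delta].
Quotient map π: X → X/∼ sends bravo ↦ [bravo], charlie ↦ [charlie=echo], delta ↦ [delta], echo ↦ [charlie=echo].
For each subset V ⊆ X/∼, compute π^{-1}(V) ⊆ X and check whether π^{-1}(V) ∈ τ. V is open in τ_Q iff π^{-1}(V) ∈ τ.
  V = {}: π^{-1}(V) = ∅ ∈ τ ✓.
  V = {[bravo]}: π^{-1}(V) = {bravo} ∈ τ ✓.
  V = {[charlie=echo]}: π^{-1}(V) = {charlie, echo} ∈ τ ✓.
  V = {[bravo], [charlie=echo]}: π^{-1}(V) = {bravo, charlie, echo} ∈ τ ✓.
  V = {[delta]}: π^{-1}(V) = {delta} ∈ τ ✓.
  V = {[bravo], [delta]}: π^{-1}(V) = {bravo, delta} ∈ τ ✓.
  V = {[charlie=echo], [delta]}: π^{-1}(V) = {charlie, delta, echo} ∈ τ ✓.
  V = {[bravo], [charlie=echo], [delta]}: π^{-1}(V) = {bravo, charlie, delta, echo} ∈ τ ✓.
Open sets in the quotient: τ_Q = {{}, {[bravo]}, {[charlie=echo]}, {[bravo], [charlie=echo]}, {[delta]}, {[bravo], [delta]}, {[charlie=echo], [delta]}, {[bravo], [charlie=echo], [delta]}} (8 elements).


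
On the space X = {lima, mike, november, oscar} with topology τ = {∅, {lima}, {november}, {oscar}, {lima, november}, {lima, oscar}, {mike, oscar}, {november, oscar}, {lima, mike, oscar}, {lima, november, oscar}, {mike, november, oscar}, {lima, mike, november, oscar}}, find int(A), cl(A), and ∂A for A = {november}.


int(A) = {november}, cl(A) = {november}, ∂A = ∅.

Closed sets in (X, τ) are complements of opens:
  closed(X, τ) = {∅, {lima}, {mike}, {november}, {lima, mike}, {lima, november}, {mike, november}, {mike, oscar}, {lima, mike, november}, {lima, mike, oscar}, {mike, november, oscar}, {lima, mike, november, oscar}}.
int(A) = ⋃ {U ∈ τ : U ⊆ A}. Opens contained in A: ∅, {november}.
Taking the union of these: int(A) = {november}.
cl(A) = ⋂ {C closed : A ⊆ C}. Closed sets containing A: {november}, {lima, november}, {mike, november}, {lima, mike, november}, {mike, november, oscar}, {lima, mike, november, oscar}.
Intersecting these: cl(A) = {november}.
∂A = cl(A) ∖ int(A) = {november} ∖ {november} = ∅.


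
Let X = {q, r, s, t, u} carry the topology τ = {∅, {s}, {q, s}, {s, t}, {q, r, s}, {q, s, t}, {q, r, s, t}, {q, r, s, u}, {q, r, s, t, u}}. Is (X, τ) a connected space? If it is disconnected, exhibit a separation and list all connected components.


(X, τ) is connected.

Find clopen sets (U ∈ τ with X ∖ U ∈ τ):
  U = ∅, X ∖ U = {q, r, s, t, u} — both open, so U is clopen.
  U = {q, r, s, t, u}, X ∖ U = ∅ — both open, so U is clopen.
Only trivial clopens (∅ and X) exist, so (X, τ) is connected.
Compute connected components by grouping points that agree on all clopens:
  component: {q, r, s, t, u}


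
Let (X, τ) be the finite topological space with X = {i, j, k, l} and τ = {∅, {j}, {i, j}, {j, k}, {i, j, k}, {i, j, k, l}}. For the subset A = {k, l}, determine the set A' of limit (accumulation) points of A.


A' = {l}

For each x ∈ X, list the open sets U ∈ τ with x ∈ U, then check whether U ∩ (A ∖ {x}) ≠ ∅ for every such U.
  x = i: open {i, j} ∋ x has {i, j} ∩ (A ∖ {i}) = ∅, so x is NOT a limit point.
  x = j: open {j} ∋ x has {j} ∩ (A ∖ {j}) = ∅, so x is NOT a limit point.
  x = k: open {j, k} ∋ x has {j, k} ∩ (A ∖ {k}) = ∅, so x is NOT a limit point.
  x = l: opens ∋ x are {i, j, k, l}; each meets A ∖ {l}, so x IS a limit point.
Collecting: A' = {l}.


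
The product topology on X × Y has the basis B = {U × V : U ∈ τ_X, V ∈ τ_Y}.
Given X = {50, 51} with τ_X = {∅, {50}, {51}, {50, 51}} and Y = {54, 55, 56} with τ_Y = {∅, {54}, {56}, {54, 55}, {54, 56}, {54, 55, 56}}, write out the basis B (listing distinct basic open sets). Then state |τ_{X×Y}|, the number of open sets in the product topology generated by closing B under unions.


Basis B = {∅ × ∅, {50} × {54}, {50} × {56}, {51} × {54}, {51} × {56}, {50} × {54, 55}, {50} × {54, 56}, {50, 51} × {54}, {50, 51} × {56}, {51} × {54, 55}, {51} × {54, 56}, {50} × {54, 55, 56}, {51} × {54, 55, 56}, {50, 51} × {54, 55}, {50, 51} × {54, 56}, {50, 51} × {54, 55, 56}}; |τ_{X×Y}| = 36.

Enumerate products U × V with U ∈ τ_X, V ∈ τ_Y (deduplicated):
  ∅ × ∅ = {} (∅)
  {50} × {54} = {(50,54)}
  {50} × {56} = {(50,56)}
  {51} × {54} = {(51,54)}
  {51} × {56} = {(51,56)}
  {50} × {54, 55} = {(50,54), (50,55)}
  {50} × {54, 56} = {(50,54), (50,56)}
  {50, 51} × {54} = {(50,54), (51,54)}
  {50, 51} × {56} = {(50,56), (51,56)}
  {51} × {54, 55} = {(51,54), (51,55)}
  {51} × {54, 56} = {(51,54), (51,56)}
  {50} × {54, 55, 56} = {(50,54), (50,55), (50,56)}
  {51} × {54, 55, 56} = {(51,54), (51,55), (51,56)}
  {50, 51} × {54, 55} = {(50,54), (50,55), (51,54), (51,55)}
  {50, 51} × {54, 56} = {(50,54), (50,56), (51,54), (51,56)}
  {50, 51} × {54, 55, 56} = {(50,54), (50,55), (50,56), (51,54), (51,55), (51,56)}
These 16 distinct sets form the basis B.
Close under arbitrary unions to get τ_{X×Y}; counting gives |τ_{X×Y}| = 36.


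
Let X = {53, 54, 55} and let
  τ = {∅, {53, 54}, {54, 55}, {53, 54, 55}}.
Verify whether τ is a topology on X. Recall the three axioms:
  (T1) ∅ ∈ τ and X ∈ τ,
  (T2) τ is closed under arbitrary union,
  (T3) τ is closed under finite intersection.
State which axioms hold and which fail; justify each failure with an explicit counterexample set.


τ is NOT a topology on X.

Axiom (T1): ∅ ∈ τ? Yes; X ∈ τ? Yes.
Axiom (T2/T3): check pairwise unions and intersections of members of τ.
Counterexample for (T3): {53, 54} ∩ {54, 55} = {54} ∉ τ. Therefore τ is NOT a topology.


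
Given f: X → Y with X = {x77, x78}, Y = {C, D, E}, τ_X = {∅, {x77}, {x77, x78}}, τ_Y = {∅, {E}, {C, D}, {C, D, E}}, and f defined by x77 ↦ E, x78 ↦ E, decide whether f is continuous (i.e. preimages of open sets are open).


f IS continuous.

Compute f^{-1}(U) for each U ∈ τ_Y:
  U = ∅: f^{-1}(U) = ∅ ∈ τ_X ✓.
  U = {E}: f^{-1}(U) = {x77, x78} ∈ τ_X ✓.
  U = {C, D}: f^{-1}(U) = ∅ ∈ τ_X ✓.
  U = {C, D, E}: f^{-1}(U) = {x77, x78} ∈ τ_X ✓.
Every preimage lies in τ_X, so f IS continuous.


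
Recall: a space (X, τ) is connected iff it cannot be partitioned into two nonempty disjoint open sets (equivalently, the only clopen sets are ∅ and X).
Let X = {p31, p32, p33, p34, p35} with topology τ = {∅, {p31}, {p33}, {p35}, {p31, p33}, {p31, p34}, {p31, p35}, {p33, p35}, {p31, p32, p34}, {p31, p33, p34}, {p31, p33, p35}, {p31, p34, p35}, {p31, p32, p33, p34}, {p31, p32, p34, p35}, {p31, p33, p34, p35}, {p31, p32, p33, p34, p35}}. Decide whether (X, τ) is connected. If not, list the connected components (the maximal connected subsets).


(X, τ) is disconnected; components = [{p33}, {p35}, {p31, p32, p34}].

Find clopen sets (U ∈ τ with X ∖ U ∈ τ):
  U = ∅, X ∖ U = {p31, p32, p33, p34, p35} — both open, so U is clopen.
  U = {p33}, X ∖ U = {p31, p32, p34, p35} — both open, so U is clopen.
  U = {p35}, X ∖ U = {p31, p32, p33, p34} — both open, so U is clopen.
  U = {p33, p35}, X ∖ U = {p31, p32, p34} — both open, so U is clopen.
  U = {p31, p32, p34}, X ∖ U = {p33, p35} — both open, so U is clopen.
  U = {p31, p32, p33, p34}, X ∖ U = {p35} — both open, so U is clopen.
  U = {p31, p32, p34, p35}, X ∖ U = {p33} — both open, so U is clopen.
  U = {p31, p32, p33, p34, p35}, X ∖ U = ∅ — both open, so U is clopen.
Nontrivial clopen(s) exist: e.g. {p33}. So (X, τ) is disconnected.
Compute connected components by grouping points that agree on all clopens:
  component: {p33}
  component: {p35}
  component: {p31, p32, p34}


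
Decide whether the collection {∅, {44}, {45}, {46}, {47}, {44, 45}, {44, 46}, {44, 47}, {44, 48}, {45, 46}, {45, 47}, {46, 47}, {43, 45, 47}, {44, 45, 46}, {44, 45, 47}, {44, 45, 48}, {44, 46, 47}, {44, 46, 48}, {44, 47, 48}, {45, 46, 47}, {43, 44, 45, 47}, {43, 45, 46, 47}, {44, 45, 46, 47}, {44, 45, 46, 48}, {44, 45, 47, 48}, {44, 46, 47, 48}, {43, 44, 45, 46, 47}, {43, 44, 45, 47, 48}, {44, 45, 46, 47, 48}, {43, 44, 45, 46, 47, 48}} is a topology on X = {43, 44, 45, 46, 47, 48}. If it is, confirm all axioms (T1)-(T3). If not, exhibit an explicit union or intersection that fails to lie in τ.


τ IS a topology on X.

Axiom (T1): ∅ ∈ τ? Yes; X ∈ τ? Yes.
Axiom (T2/T3): check pairwise unions and intersections of members of τ.
All pairwise intersections and unions checked — each lies in τ. Therefore τ satisfies (T1), (T2), (T3): it IS a topology on X.


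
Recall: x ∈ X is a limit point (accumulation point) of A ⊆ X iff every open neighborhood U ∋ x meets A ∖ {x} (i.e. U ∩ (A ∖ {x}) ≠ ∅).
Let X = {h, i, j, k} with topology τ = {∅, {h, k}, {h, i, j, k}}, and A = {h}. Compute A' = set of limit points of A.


A' = {i, j, k}

For each x ∈ X, list the open sets U ∈ τ with x ∈ U, then check whether U ∩ (A ∖ {x}) ≠ ∅ for every such U.
  x = h: open {h, k} ∋ x has {h, k} ∩ (A ∖ {h}) = ∅, so x is NOT a limit point.
  x = i: opens ∋ x are {h, i, j, k}; each meets A ∖ {i}, so x IS a limit point.
  x = j: opens ∋ x are {h, i, j, k}; each meets A ∖ {j}, so x IS a limit point.
  x = k: opens ∋ x are {h, k}, {h, i, j, k}; each meets A ∖ {k}, so x IS a limit point.
Collecting: A' = {i, j, k}.


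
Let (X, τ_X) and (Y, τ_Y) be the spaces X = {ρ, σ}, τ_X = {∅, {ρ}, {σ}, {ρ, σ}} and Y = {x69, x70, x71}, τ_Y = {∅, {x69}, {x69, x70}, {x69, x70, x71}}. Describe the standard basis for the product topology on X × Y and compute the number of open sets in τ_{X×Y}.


Basis B = {∅ × ∅, {ρ} × {x69}, {σ} × {x69}, {ρ} × {x69, x70}, {ρ, σ} × {x69}, {σ} × {x69, x70}, {ρ} × {x69, x70, x71}, {σ} × {x69, x70, x71}, {ρ, σ} × {x69, x70}, {ρ, σ} × {x69, x70, x71}}; |τ_{X×Y}| = 16.

Enumerate products U × V with U ∈ τ_X, V ∈ τ_Y (deduplicated):
  ∅ × ∅ = {} (∅)
  {ρ} × {x69} = {(ρ,x69)}
  {σ} × {x69} = {(σ,x69)}
  {ρ} × {x69, x70} = {(ρ,x69), (ρ,x70)}
  {ρ, σ} × {x69} = {(ρ,x69), (σ,x69)}
  {σ} × {x69, x70} = {(σ,x69), (σ,x70)}
  {ρ} × {x69, x70, x71} = {(ρ,x69), (ρ,x70), (ρ,x71)}
  {σ} × {x69, x70, x71} = {(σ,x69), (σ,x70), (σ,x71)}
  {ρ, σ} × {x69, x70} = {(ρ,x69), (ρ,x70), (σ,x69), (σ,x70)}
  {ρ, σ} × {x69, x70, x71} = {(ρ,x69), (ρ,x70), (ρ,x71), (σ,x69), (σ,x70), (σ,x71)}
These 10 distinct sets form the basis B.
Close under arbitrary unions to get τ_{X×Y}; counting gives |τ_{X×Y}| = 16.


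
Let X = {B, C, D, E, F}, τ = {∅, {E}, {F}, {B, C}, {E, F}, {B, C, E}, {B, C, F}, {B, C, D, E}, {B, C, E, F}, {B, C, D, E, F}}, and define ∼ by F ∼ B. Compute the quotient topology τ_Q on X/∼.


X/∼ = {[B=F], [C], [D], [E]}; |τ_Q| = 5.

Equivalence classes: [B=F], [C], [D], [E].
Quotient map π: X → X/∼ sends B ↦ [B=F], C ↦ [C], D ↦ [D], E ↦ [E], F ↦ [B=F].
For each subset V ⊆ X/∼, compute π^{-1}(V) ⊆ X and check whether π^{-1}(V) ∈ τ. V is open in τ_Q iff π^{-1}(V) ∈ τ.
  V = {}: π^{-1}(V) = ∅ ∈ τ ✓.
  V = {[B=F]}: π^{-1}(V) = {B, F} ∉ τ ✗.
  V = {[C]}: π^{-1}(V) = {C} ∉ τ ✗.
  V = {[B=F], [C]}: π^{-1}(V) = {B, C, F} ∈ τ ✓.
  V = {[D]}: π^{-1}(V) = {D} ∉ τ ✗.
  V = {[B=F], [D]}: π^{-1}(V) = {B, D, F} ∉ τ ✗.
  V = {[C], [D]}: π^{-1}(V) = {C, D} ∉ τ ✗.
  V = {[B=F], [C], [D]}: π^{-1}(V) = {B, C, D, F} ∉ τ ✗.
  V = {[E]}: π^{-1}(V) = {E} ∈ τ ✓.
  V = {[B=F], [E]}: π^{-1}(V) = {B, E, F} ∉ τ ✗.
  V = {[C], [E]}: π^{-1}(V) = {C, E} ∉ τ ✗.
  V = {[B=F], [C], [E]}: π^{-1}(V) = {B, C, E, F} ∈ τ ✓.
  V = {[D], [E]}: π^{-1}(V) = {D, E} ∉ τ ✗.
  V = {[B=F], [D], [E]}: π^{-1}(V) = {B, D, E, F} ∉ τ ✗.
  V = {[C], [D], [E]}: π^{-1}(V) = {C, D, E} ∉ τ ✗.
  V = {[B=F], [C], [D], [E]}: π^{-1}(V) = {B, C, D, E, F} ∈ τ ✓.
Open sets in the quotient: τ_Q = {{}, {[B=F], [C]}, {[E]}, {[B=F], [C], [E]}, {[B=F], [C], [D], [E]}} (5 elements).


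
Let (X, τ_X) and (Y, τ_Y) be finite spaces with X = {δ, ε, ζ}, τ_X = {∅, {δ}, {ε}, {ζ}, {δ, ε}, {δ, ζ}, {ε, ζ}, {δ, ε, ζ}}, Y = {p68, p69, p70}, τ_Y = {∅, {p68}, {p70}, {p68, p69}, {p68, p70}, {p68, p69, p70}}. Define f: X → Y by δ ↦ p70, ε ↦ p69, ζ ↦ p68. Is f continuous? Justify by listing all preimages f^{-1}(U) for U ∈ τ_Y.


f IS continuous.

Compute f^{-1}(U) for each U ∈ τ_Y:
  U = ∅: f^{-1}(U) = ∅ ∈ τ_X ✓.
  U = {p68}: f^{-1}(U) = {ζ} ∈ τ_X ✓.
  U = {p70}: f^{-1}(U) = {δ} ∈ τ_X ✓.
  U = {p68, p69}: f^{-1}(U) = {ε, ζ} ∈ τ_X ✓.
  U = {p68, p70}: f^{-1}(U) = {δ, ζ} ∈ τ_X ✓.
  U = {p68, p69, p70}: f^{-1}(U) = {δ, ε, ζ} ∈ τ_X ✓.
Every preimage lies in τ_X, so f IS continuous.


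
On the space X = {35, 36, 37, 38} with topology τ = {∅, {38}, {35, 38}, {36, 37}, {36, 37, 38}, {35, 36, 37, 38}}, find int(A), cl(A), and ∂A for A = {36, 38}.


int(A) = {38}, cl(A) = {35, 36, 37, 38}, ∂A = {35, 36, 37}.

Closed sets in (X, τ) are complements of opens:
  closed(X, τ) = {∅, {35}, {35, 38}, {36, 37}, {35, 36, 37}, {35, 36, 37, 38}}.
int(A) = ⋃ {U ∈ τ : U ⊆ A}. Opens contained in A: ∅, {38}.
Taking the union of these: int(A) = {38}.
cl(A) = ⋂ {C closed : A ⊆ C}. Closed sets containing A: {35, 36, 37, 38}.
Intersecting these: cl(A) = {35, 36, 37, 38}.
∂A = cl(A) ∖ int(A) = {35, 36, 37, 38} ∖ {38} = {35, 36, 37}.


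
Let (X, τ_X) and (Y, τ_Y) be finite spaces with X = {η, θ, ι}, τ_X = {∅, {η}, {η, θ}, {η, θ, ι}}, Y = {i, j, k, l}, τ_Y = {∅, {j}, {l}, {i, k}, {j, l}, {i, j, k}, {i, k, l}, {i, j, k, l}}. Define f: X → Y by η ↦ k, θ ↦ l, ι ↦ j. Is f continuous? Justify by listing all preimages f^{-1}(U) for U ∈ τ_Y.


f is NOT continuous.

Compute f^{-1}(U) for each U ∈ τ_Y:
  U = ∅: f^{-1}(U) = ∅ ∈ τ_X ✓.
  U = {j}: f^{-1}(U) = {ι} ∉ τ_X ✗.
  U = {l}: f^{-1}(U) = {θ} ∉ τ_X ✗.
  U = {i, k}: f^{-1}(U) = {η} ∈ τ_X ✓.
  U = {j, l}: f^{-1}(U) = {θ, ι} ∉ τ_X ✗.
  U = {i, j, k}: f^{-1}(U) = {η, ι} ∉ τ_X ✗.
  U = {i, k, l}: f^{-1}(U) = {η, θ} ∈ τ_X ✓.
  U = {i, j, k, l}: f^{-1}(U) = {η, θ, ι} ∈ τ_X ✓.
Found U = {j} with f^{-1}(U) = {ι} not in τ_X. Therefore f is NOT continuous.


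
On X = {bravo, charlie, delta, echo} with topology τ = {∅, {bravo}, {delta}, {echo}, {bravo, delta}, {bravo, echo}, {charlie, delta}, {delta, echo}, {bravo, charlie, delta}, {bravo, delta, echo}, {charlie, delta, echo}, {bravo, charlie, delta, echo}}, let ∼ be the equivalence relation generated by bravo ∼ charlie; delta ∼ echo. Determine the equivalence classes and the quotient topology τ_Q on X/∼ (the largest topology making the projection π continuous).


X/∼ = {[bravo=charlie], [delta=echo]}; |τ_Q| = 3.

Equivalence classes: [bravo=charlie], [delta=echo].
Quotient map π: X → X/∼ sends bravo ↦ [bravo=charlie], charlie ↦ [bravo=charlie], delta ↦ [delta=echo], echo ↦ [delta=echo].
For each subset V ⊆ X/∼, compute π^{-1}(V) ⊆ X and check whether π^{-1}(V) ∈ τ. V is open in τ_Q iff π^{-1}(V) ∈ τ.
  V = {}: π^{-1}(V) = ∅ ∈ τ ✓.
  V = {[bravo=charlie]}: π^{-1}(V) = {bravo, charlie} ∉ τ ✗.
  V = {[delta=echo]}: π^{-1}(V) = {delta, echo} ∈ τ ✓.
  V = {[bravo=charlie], [delta=echo]}: π^{-1}(V) = {bravo, charlie, delta, echo} ∈ τ ✓.
Open sets in the quotient: τ_Q = {{}, {[delta=echo]}, {[bravo=charlie], [delta=echo]}} (3 elements).


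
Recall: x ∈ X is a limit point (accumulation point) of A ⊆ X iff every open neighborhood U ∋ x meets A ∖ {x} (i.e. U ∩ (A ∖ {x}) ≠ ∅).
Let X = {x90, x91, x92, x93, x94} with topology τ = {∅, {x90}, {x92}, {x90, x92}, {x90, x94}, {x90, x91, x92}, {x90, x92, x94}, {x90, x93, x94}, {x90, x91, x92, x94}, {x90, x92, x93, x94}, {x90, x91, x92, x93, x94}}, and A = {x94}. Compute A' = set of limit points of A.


A' = {x93}

For each x ∈ X, list the open sets U ∈ τ with x ∈ U, then check whether U ∩ (A ∖ {x}) ≠ ∅ for every such U.
  x = x90: open {x90} ∋ x has {x90} ∩ (A ∖ {x90}) = ∅, so x is NOT a limit point.
  x = x91: open {x90, x91, x92} ∋ x has {x90, x91, x92} ∩ (A ∖ {x91}) = ∅, so x is NOT a limit point.
  x = x92: open {x92} ∋ x has {x92} ∩ (A ∖ {x92}) = ∅, so x is NOT a limit point.
  x = x93: opens ∋ x are {x90, x93, x94}, {x90, x92, x93, x94}, {x90, x91, x92, x93, x94}; each meets A ∖ {x93}, so x IS a limit point.
  x = x94: open {x90, x94} ∋ x has {x90, x94} ∩ (A ∖ {x94}) = ∅, so x is NOT a limit point.
Collecting: A' = {x93}.


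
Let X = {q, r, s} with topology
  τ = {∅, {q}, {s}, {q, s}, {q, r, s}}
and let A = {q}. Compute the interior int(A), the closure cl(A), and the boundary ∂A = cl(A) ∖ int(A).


int(A) = {q}, cl(A) = {q, r}, ∂A = {r}.

Closed sets in (X, τ) are complements of opens:
  closed(X, τ) = {∅, {r}, {q, r}, {r, s}, {q, r, s}}.
int(A) = ⋃ {U ∈ τ : U ⊆ A}. Opens contained in A: ∅, {q}.
Taking the union of these: int(A) = {q}.
cl(A) = ⋂ {C closed : A ⊆ C}. Closed sets containing A: {q, r}, {q, r, s}.
Intersecting these: cl(A) = {q, r}.
∂A = cl(A) ∖ int(A) = {q, r} ∖ {q} = {r}.


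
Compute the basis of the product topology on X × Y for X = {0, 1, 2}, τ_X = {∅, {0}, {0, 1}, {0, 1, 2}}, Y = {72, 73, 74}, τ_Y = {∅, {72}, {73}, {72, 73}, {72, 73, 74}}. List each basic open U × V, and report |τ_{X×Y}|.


Basis B = {∅ × ∅, {0} × {72}, {0} × {73}, {0} × {72, 73}, {0, 1} × {72}, {0, 1} × {73}, {0} × {72, 73, 74}, {0, 1, 2} × {72}, {0, 1, 2} × {73}, {0, 1} × {72, 73}, {0, 1} × {72, 73, 74}, {0, 1, 2} × {72, 73}, {0, 1, 2} × {72, 73, 74}}; |τ_{X×Y}| = 30.

Enumerate products U × V with U ∈ τ_X, V ∈ τ_Y (deduplicated):
  ∅ × ∅ = {} (∅)
  {0} × {72} = {(0,72)}
  {0} × {73} = {(0,73)}
  {0} × {72, 73} = {(0,72), (0,73)}
  {0, 1} × {72} = {(0,72), (1,72)}
  {0, 1} × {73} = {(0,73), (1,73)}
  {0} × {72, 73, 74} = {(0,72), (0,73), (0,74)}
  {0, 1, 2} × {72} = {(0,72), (1,72), (2,72)}
  {0, 1, 2} × {73} = {(0,73), (1,73), (2,73)}
  {0, 1} × {72, 73} = {(0,72), (0,73), (1,72), (1,73)}
  {0, 1} × {72, 73, 74} = {(0,72), (0,73), (0,74), (1,72), (1,73), (1,74)}
  {0, 1, 2} × {72, 73} = {(0,72), (0,73), (1,72), (1,73), (2,72), (2,73)}
  {0, 1, 2} × {72, 73, 74} = {(0,72), (0,73), (0,74), (1,72), (1,73), (1,74), (2,72), (2,73), (2,74)}
These 13 distinct sets form the basis B.
Close under arbitrary unions to get τ_{X×Y}; counting gives |τ_{X×Y}| = 30.


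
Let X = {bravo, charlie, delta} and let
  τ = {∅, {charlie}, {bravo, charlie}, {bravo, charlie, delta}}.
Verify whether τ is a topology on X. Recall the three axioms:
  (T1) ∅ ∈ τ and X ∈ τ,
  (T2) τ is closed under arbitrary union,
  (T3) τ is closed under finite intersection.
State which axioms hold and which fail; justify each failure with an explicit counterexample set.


τ IS a topology on X.

Axiom (T1): ∅ ∈ τ? Yes; X ∈ τ? Yes.
Axiom (T2/T3): check pairwise unions and intersections of members of τ.
All pairwise intersections and unions checked — each lies in τ. Therefore τ satisfies (T1), (T2), (T3): it IS a topology on X.


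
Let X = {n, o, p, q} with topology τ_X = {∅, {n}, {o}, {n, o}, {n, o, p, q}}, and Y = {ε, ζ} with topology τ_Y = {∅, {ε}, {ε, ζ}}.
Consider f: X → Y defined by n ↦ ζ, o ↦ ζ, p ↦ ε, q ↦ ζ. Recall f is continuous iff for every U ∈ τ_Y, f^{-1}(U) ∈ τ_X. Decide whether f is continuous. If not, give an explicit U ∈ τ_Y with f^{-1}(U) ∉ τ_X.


f is NOT continuous.

Compute f^{-1}(U) for each U ∈ τ_Y:
  U = ∅: f^{-1}(U) = ∅ ∈ τ_X ✓.
  U = {ε}: f^{-1}(U) = {p} ∉ τ_X ✗.
  U = {ε, ζ}: f^{-1}(U) = {n, o, p, q} ∈ τ_X ✓.
Found U = {ε} with f^{-1}(U) = {p} not in τ_X. Therefore f is NOT continuous.


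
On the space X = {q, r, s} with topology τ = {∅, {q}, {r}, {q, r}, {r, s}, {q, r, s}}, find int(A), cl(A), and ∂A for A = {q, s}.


int(A) = {q}, cl(A) = {q, s}, ∂A = {s}.

Closed sets in (X, τ) are complements of opens:
  closed(X, τ) = {∅, {q}, {s}, {q, s}, {r, s}, {q, r, s}}.
int(A) = ⋃ {U ∈ τ : U ⊆ A}. Opens contained in A: ∅, {q}.
Taking the union of these: int(A) = {q}.
cl(A) = ⋂ {C closed : A ⊆ C}. Closed sets containing A: {q, s}, {q, r, s}.
Intersecting these: cl(A) = {q, s}.
∂A = cl(A) ∖ int(A) = {q, s} ∖ {q} = {s}.


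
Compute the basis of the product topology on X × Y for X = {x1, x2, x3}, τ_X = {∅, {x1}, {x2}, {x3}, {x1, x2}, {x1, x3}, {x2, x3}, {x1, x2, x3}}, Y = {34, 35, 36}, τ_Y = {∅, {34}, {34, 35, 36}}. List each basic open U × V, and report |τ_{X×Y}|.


Basis B = {∅ × ∅, {x1} × {34}, {x2} × {34}, {x3} × {34}, {x1, x2} × {34}, {x1, x3} × {34}, {x2, x3} × {34}, {x1} × {34, 35, 36}, {x1, x2, x3} × {34}, {x2} × {34, 35, 36}, {x3} × {34, 35, 36}, {x1, x2} × {34, 35, 36}, {x1, x3} × {34, 35, 36}, {x2, x3} × {34, 35, 36}, {x1, x2, x3} × {34, 35, 36}}; |τ_{X×Y}| = 27.

Enumerate products U × V with U ∈ τ_X, V ∈ τ_Y (deduplicated):
  ∅ × ∅ = {} (∅)
  {x1} × {34} = {(x1,34)}
  {x2} × {34} = {(x2,34)}
  {x3} × {34} = {(x3,34)}
  {x1, x2} × {34} = {(x1,34), (x2,34)}
  {x1, x3} × {34} = {(x1,34), (x3,34)}
  {x2, x3} × {34} = {(x2,34), (x3,34)}
  {x1} × {34, 35, 36} = {(x1,34), (x1,35), (x1,36)}
  {x1, x2, x3} × {34} = {(x1,34), (x2,34), (x3,34)}
  {x2} × {34, 35, 36} = {(x2,34), (x2,35), (x2,36)}
  {x3} × {34, 35, 36} = {(x3,34), (x3,35), (x3,36)}
  {x1, x2} × {34, 35, 36} = {(x1,34), (x1,35), (x1,36), (x2,34), (x2,35), (x2,36)}
  {x1, x3} × {34, 35, 36} = {(x1,34), (x1,35), (x1,36), (x3,34), (x3,35), (x3,36)}
  {x2, x3} × {34, 35, 36} = {(x2,34), (x2,35), (x2,36), (x3,34), (x3,35), (x3,36)}
  {x1, x2, x3} × {34, 35, 36} = {(x1,34), (x1,35), (x1,36), (x2,34), (x2,35), (x2,36), (x3,34), (x3,35), (x3,36)}
These 15 distinct sets form the basis B.
Close under arbitrary unions to get τ_{X×Y}; counting gives |τ_{X×Y}| = 27.


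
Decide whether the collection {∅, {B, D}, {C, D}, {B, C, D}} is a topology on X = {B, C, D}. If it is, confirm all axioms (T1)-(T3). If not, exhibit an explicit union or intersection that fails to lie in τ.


τ is NOT a topology on X.

Axiom (T1): ∅ ∈ τ? Yes; X ∈ τ? Yes.
Axiom (T2/T3): check pairwise unions and intersections of members of τ.
Counterexample for (T3): {B, D} ∩ {C, D} = {D} ∉ τ. Therefore τ is NOT a topology.


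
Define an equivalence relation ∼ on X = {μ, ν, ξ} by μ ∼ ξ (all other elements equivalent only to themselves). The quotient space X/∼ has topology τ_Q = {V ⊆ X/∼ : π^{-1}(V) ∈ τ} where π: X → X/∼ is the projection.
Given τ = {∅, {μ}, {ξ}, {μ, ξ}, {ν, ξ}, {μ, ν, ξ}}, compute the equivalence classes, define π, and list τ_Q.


X/∼ = {[μ=ξ], [ν]}; |τ_Q| = 3.

Equivalence classes: [μ=ξ], [ν].
Quotient map π: X → X/∼ sends μ ↦ [μ=ξ], ν ↦ [ν], ξ ↦ [μ=ξ].
For each subset V ⊆ X/∼, compute π^{-1}(V) ⊆ X and check whether π^{-1}(V) ∈ τ. V is open in τ_Q iff π^{-1}(V) ∈ τ.
  V = {}: π^{-1}(V) = ∅ ∈ τ ✓.
  V = {[μ=ξ]}: π^{-1}(V) = {μ, ξ} ∈ τ ✓.
  V = {[ν]}: π^{-1}(V) = {ν} ∉ τ ✗.
  V = {[μ=ξ], [ν]}: π^{-1}(V) = {μ, ν, ξ} ∈ τ ✓.
Open sets in the quotient: τ_Q = {{}, {[μ=ξ]}, {[μ=ξ], [ν]}} (3 elements).
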